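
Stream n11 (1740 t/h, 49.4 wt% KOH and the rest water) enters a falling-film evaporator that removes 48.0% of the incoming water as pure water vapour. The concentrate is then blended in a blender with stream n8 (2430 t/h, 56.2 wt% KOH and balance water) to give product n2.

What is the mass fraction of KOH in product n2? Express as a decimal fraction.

0.594

Vapour removed = 0.480×0.506×1740 = 422.61 t/h; concentrate = 1317.4 t/h.
KOH reaching the mixer = 859.56 (from concentrate) + 2430×0.562 = 2225.2 t/h.
Product flow = 1317.4 + 2430 = 3747.4 t/h; KOH fraction = 0.594.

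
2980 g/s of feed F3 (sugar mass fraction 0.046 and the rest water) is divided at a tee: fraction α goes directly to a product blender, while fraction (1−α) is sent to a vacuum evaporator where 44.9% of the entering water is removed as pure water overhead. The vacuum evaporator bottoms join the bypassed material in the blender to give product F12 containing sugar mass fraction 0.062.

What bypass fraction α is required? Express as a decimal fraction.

All 2980×0.046 = 137.08 g/s of sugar reaches F12, so F12 = 137.08/0.062 = 2211 g/s and vapour = 769.03 g/s.
The evaporator receives (1−α)·2980 of feed at 0.954 water and removes 0.449 of that water:
0.449×0.954×(1−α)×2980 = 769.03
(1−α) = 769.03/1276.5 = 0.6025;  α = 0.3975.

0.398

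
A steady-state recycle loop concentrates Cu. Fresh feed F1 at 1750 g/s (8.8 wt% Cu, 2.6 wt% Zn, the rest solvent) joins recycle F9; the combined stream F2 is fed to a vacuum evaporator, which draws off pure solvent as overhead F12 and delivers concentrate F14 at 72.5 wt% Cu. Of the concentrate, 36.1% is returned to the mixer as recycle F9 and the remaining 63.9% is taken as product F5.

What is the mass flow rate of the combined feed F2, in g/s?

Overall Cu balance (none leaves overhead): Cu in fresh feed = Cu in product, i.e. 1750×0.088 = (1−0.361)·F14·0.725.
F14 = 154/(0.725×0.639) = 332.42 g/s.
Recycle F9 = 0.361×332.42 = 120 g/s.
Combined feed F2 = 1750 + 120 = 1870 g/s.

1870 g/s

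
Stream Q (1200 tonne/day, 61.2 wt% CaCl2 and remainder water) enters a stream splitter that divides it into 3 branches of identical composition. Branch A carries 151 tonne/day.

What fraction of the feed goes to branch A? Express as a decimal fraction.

0.126

Fraction to A = 151/1200 = 0.1258.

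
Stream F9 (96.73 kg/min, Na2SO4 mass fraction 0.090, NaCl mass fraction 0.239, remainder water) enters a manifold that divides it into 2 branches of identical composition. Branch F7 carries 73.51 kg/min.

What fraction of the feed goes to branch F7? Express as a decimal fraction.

0.760

Fraction to F7 = 73.51/96.73 = 0.7600.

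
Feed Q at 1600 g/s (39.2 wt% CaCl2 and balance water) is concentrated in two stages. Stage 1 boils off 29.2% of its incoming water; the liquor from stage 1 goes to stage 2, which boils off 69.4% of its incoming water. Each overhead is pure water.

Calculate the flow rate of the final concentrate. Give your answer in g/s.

838 g/s

water in feed = 1600×0.608 = 972.8 g/s.
After stage 1: water left = (1−0.292)×972.8 = 688.74; stream total = 1315.9 g/s.
After stage 2: water left = (1−0.694)×688.74 = 210.76; final concentrate = 837.96 g/s.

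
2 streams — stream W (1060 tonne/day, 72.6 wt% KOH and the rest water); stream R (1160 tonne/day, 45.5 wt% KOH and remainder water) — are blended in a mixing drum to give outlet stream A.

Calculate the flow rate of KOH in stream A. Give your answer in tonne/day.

1297 tonne/day

KOH out = KOH in = 1060×0.726 + 1160×0.455 = 1297.4 tonne/day.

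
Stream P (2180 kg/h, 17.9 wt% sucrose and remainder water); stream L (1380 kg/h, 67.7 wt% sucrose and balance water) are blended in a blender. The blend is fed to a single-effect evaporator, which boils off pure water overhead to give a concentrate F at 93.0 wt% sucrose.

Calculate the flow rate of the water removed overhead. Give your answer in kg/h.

sucrose entering = 2180×0.179 + 1380×0.677 = 1324.5 kg/h.
All sucrose reports to F, so F = 1324.5/0.930 = 1424.2 kg/h.
Total feed = 3560 kg/h; overhead = 3560 − 1424.2 = 2135.8 kg/h.

2136 kg/h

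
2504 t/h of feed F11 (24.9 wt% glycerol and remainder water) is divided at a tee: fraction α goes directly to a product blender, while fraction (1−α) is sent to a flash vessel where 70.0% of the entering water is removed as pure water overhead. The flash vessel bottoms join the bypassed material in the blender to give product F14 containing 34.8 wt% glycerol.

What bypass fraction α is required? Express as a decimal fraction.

All 2504×0.249 = 623.5 t/h of glycerol reaches F14, so F14 = 623.5/0.348 = 1791.7 t/h and vapour = 712.34 t/h.
The evaporator receives (1−α)·2504 of feed at 0.751 water and removes 0.700 of that water:
0.700×0.751×(1−α)×2504 = 712.34
(1−α) = 712.34/1316.4 = 0.5412;  α = 0.4588.

0.459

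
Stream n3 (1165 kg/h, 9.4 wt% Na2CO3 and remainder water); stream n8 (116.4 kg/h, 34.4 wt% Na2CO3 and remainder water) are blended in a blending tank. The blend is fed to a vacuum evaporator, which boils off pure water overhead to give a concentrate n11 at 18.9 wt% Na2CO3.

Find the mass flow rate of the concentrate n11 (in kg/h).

791.3 kg/h

Na2CO3 entering = 1165×0.094 + 116.4×0.344 = 149.55 kg/h.
All Na2CO3 reports to n11, so n11 = 149.55/0.189 = 791.28 kg/h.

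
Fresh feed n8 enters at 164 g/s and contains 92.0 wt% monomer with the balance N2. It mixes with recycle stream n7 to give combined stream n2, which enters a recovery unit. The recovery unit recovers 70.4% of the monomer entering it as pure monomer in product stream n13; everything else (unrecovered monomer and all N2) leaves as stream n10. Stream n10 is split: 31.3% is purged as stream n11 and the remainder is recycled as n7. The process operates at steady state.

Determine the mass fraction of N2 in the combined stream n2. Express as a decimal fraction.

0.181

N2 enters only via n8 and leaves only via the purge: 164×0.080 = 0.313×(N2 in n10), and the recovery unit passes all N2, so N2 in n2 = N2 in n10 = 41.917 g/s.
monomer in n2: m_A = 164×0.920 + (1−0.313)·(1−0.704)·m_A, so m_A = 150.88/0.7966 = 189.39 g/s.
n2 = 189.39 + 41.917 = 231.31 g/s.
N2 fraction in n2 = 41.917/231.31 = 0.181.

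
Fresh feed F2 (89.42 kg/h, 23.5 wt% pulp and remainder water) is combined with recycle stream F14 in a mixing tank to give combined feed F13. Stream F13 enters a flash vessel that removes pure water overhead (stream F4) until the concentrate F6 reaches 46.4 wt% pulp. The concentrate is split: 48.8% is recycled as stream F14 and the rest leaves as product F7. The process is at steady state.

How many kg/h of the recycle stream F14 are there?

43.17 kg/h

Overall pulp balance (none leaves overhead): pulp in fresh feed = pulp in product, i.e. 89.42×0.235 = (1−0.488)·F6·0.464.
F6 = 21.014/(0.464×0.512) = 88.453 kg/h.
Recycle F14 = 0.488×88.453 = 43.165 kg/h.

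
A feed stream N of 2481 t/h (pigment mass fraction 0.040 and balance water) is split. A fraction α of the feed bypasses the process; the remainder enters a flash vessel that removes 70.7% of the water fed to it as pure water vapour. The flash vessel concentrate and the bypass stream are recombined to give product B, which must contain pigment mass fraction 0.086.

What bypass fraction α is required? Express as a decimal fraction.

0.212

All 2481×0.040 = 99.24 t/h of pigment reaches B, so B = 99.24/0.086 = 1154 t/h and vapour = 1327 t/h.
The evaporator receives (1−α)·2481 of feed at 0.960 water and removes 0.707 of that water:
0.707×0.960×(1−α)×2481 = 1327
(1−α) = 1327/1683.9 = 0.7881;  α = 0.2119.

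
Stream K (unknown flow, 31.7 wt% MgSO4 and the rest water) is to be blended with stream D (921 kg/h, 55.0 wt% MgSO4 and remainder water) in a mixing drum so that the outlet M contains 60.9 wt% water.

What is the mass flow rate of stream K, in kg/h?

Let K be the unknown flow. Total out = 921 + K.
water balance: 414.45 + 0.683·K = 0.609·(921 + K)
(0.683 − 0.609)·K = 0.609×921 − 414.45 = 146.44
K = 146.44 / 0.074 = 1978.9 kg/h

1979 kg/h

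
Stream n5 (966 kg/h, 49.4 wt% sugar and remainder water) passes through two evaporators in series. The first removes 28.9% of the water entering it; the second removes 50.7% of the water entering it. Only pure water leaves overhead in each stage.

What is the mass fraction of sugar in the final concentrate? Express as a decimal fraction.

water in feed = 966×0.506 = 488.8 kg/h.
After stage 1: water left = (1−0.289)×488.8 = 347.53; stream total = 824.74 kg/h.
After stage 2: water left = (1−0.507)×347.53 = 171.33; final concentrate = 648.54 kg/h.
sugar fraction = 477.2/648.54 = 0.7358.

0.7358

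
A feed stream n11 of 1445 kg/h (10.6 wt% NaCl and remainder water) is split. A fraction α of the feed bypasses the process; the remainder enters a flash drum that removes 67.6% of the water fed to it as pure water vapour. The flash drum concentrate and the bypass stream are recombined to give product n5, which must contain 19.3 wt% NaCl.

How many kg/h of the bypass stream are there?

367.2 kg/h

All 1445×0.106 = 153.17 kg/h of NaCl reaches n5, so n5 = 153.17/0.193 = 793.63 kg/h and vapour = 651.37 kg/h.
The evaporator receives (1−α)·1445 of feed at 0.894 water and removes 0.676 of that water:
0.676×0.894×(1−α)×1445 = 651.37
(1−α) = 651.37/873.28 = 0.7459;  α = 0.2541.
Bypass flow = 0.2541×1445 = 367.18 kg/h.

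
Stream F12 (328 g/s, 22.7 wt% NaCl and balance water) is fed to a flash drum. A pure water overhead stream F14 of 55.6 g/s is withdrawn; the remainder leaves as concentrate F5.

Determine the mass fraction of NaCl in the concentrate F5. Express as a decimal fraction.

0.273

NaCl is not removed: 328×0.227 = 74.456 g/s of NaCl enters F5.
Concentrate = 328 − 55.6 = 272.4 g/s.
Mass fraction = 74.456/272.4 = 0.273.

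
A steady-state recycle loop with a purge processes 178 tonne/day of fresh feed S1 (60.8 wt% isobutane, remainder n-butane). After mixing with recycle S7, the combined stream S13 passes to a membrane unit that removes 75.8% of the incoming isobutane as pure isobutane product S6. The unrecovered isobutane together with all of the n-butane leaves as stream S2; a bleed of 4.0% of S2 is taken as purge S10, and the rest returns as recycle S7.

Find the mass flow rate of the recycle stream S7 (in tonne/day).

1707 tonne/day

n-butane enters only via S1 and leaves only via the purge: 178×0.392 = 0.040×(n-butane in S2), and the membrane unit passes all n-butane, so n-butane in S13 = n-butane in S2 = 1744.4 tonne/day.
isobutane in S13: m_A = 178×0.608 + (1−0.040)·(1−0.758)·m_A, so m_A = 108.22/0.7677 = 140.98 tonne/day.
S2 = (1−0.758)×140.98 + 1744.4 = 1778.5 tonne/day.
Recycle S7 = (1−0.040)×1778.5 = 1707.4 tonne/day.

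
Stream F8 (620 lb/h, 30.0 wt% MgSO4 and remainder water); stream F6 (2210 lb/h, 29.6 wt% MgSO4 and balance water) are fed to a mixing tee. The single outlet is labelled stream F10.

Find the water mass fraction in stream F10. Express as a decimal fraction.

0.703

Total flow out = 620 + 2210 = 2830 lb/h.
water in = 620×0.700 + 2210×0.704 = 1989.8 lb/h.
water mass fraction in F10 = 1989.8/2830 = 0.703.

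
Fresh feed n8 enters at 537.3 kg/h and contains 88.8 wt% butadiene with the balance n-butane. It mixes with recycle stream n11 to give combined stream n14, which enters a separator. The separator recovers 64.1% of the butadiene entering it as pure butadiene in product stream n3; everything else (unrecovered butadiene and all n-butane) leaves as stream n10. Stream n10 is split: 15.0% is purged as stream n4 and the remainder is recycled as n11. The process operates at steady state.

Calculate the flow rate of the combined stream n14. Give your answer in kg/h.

n-butane enters only via n8 and leaves only via the purge: 537.3×0.112 = 0.150×(n-butane in n10), and the separator passes all n-butane, so n-butane in n14 = n-butane in n10 = 401.18 kg/h.
butadiene in n14: m_A = 537.3×0.888 + (1−0.150)·(1−0.641)·m_A, so m_A = 477.12/0.6948 = 686.66 kg/h.
n14 = 686.66 + 401.18 = 1087.8 kg/h.

1088 kg/h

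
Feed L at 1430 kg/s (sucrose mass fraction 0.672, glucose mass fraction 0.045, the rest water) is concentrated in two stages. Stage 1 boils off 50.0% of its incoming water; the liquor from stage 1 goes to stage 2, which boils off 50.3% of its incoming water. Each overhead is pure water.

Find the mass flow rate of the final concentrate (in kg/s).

water in feed = 1430×0.283 = 404.69 kg/s.
After stage 1: water left = (1−0.500)×404.69 = 202.34; stream total = 1227.7 kg/s.
After stage 2: water left = (1−0.503)×202.34 = 100.57; final concentrate = 1125.9 kg/s.

1126 kg/s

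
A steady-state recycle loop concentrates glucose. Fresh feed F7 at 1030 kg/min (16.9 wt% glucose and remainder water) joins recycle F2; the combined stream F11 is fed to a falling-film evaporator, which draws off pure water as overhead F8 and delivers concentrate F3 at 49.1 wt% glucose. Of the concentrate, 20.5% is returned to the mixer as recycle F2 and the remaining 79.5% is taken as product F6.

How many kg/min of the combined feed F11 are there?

Overall glucose balance (none leaves overhead): glucose in fresh feed = glucose in product, i.e. 1030×0.169 = (1−0.205)·F3·0.491.
F3 = 174.07/(0.491×0.795) = 445.94 kg/min.
Recycle F2 = 0.205×445.94 = 91.417 kg/min.
Combined feed F11 = 1030 + 91.417 = 1121.4 kg/min.

1121 kg/min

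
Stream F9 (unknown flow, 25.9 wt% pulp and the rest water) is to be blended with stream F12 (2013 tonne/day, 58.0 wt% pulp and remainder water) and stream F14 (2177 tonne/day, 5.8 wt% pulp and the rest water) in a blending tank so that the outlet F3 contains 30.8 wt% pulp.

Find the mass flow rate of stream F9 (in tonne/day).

67.06 tonne/day

Let F9 be the unknown flow. Total out = 4190 + F9.
pulp balance: 1293.8 + 0.259·F9 = 0.308·(4190 + F9)
(0.259 − 0.308)·F9 = 0.308×4190 − 1293.8 = -3.286
F9 = -3.286 / -0.049 = 67.061 tonne/day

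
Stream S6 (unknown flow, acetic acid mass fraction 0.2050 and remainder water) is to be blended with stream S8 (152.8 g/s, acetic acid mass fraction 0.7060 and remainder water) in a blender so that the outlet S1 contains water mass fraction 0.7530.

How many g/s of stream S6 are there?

1670 g/s

Let S6 be the unknown flow. Total out = 152.8 + S6.
water balance: 44.923 + 0.795·S6 = 0.753·(152.8 + S6)
(0.795 − 0.753)·S6 = 0.753×152.8 − 44.923 = 70.135
S6 = 70.135 / 0.042 = 1669.9 g/s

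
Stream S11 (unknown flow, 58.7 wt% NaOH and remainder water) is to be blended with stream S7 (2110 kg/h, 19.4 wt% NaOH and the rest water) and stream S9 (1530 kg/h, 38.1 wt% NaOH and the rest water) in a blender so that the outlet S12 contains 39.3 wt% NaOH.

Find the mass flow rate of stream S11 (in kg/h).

Let S11 be the unknown flow. Total out = 3640 + S11.
NaOH balance: 992.27 + 0.587·S11 = 0.393·(3640 + S11)
(0.587 − 0.393)·S11 = 0.393×3640 − 992.27 = 438.25
S11 = 438.25 / 0.194 = 2259 kg/h

2259 kg/h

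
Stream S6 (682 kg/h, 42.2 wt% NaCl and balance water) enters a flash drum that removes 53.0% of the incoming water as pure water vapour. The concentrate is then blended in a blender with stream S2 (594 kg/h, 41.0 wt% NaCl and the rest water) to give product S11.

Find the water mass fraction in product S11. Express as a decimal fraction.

Vapour removed = 0.530×0.578×682 = 208.92 kg/h; concentrate = 473.08 kg/h.
water reaching the mixer = 185.27 (from concentrate) + 594×0.590 = 535.73 kg/h.
Product flow = 473.08 + 594 = 1067.1 kg/h; water fraction = 0.502.

0.502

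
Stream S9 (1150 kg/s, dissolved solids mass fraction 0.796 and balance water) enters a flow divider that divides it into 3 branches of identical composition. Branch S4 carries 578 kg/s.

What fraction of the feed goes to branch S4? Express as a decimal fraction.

0.503

Fraction to S4 = 578/1150 = 0.5026.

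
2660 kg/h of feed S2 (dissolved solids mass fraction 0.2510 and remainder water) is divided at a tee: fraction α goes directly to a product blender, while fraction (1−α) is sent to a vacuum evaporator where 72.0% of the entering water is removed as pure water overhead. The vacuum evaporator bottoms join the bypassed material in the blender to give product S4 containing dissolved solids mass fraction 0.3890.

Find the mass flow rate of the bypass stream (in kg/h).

All 2660×0.251 = 667.66 kg/h of dissolved solids reaches S4, so S4 = 667.66/0.389 = 1716.3 kg/h and vapour = 943.65 kg/h.
The evaporator receives (1−α)·2660 of feed at 0.749 water and removes 0.720 of that water:
0.720×0.749×(1−α)×2660 = 943.65
(1−α) = 943.65/1434.5 = 0.6578;  α = 0.3422.
Bypass flow = 0.3422×2660 = 910.17 kg/h.

910.2 kg/h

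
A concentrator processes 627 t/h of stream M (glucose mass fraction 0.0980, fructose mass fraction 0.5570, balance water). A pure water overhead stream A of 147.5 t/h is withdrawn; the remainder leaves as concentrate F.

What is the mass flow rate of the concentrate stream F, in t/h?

479.5 t/h

Concentrate = 627 − 147.5 = 479.5 t/h.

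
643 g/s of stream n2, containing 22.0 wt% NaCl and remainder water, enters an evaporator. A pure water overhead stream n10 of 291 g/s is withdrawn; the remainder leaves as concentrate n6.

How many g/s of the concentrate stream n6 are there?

352 g/s

Concentrate = 643 − 291 = 352 g/s.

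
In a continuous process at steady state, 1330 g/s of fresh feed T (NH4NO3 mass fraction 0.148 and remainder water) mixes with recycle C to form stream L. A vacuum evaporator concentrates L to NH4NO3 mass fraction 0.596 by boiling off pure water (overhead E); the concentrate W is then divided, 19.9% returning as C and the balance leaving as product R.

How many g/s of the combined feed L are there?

Overall NH4NO3 balance (none leaves overhead): NH4NO3 in fresh feed = NH4NO3 in product, i.e. 1330×0.148 = (1−0.199)·W·0.596.
W = 196.84/(0.596×0.801) = 412.32 g/s.
Recycle C = 0.199×412.32 = 82.052 g/s.
Combined feed L = 1330 + 82.052 = 1412.1 g/s.

1412 g/s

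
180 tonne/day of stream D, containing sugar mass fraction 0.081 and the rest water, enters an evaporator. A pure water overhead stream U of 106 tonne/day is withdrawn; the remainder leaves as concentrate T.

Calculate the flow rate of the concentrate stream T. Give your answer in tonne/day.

74 tonne/day

Concentrate = 180 − 106 = 74 tonne/day.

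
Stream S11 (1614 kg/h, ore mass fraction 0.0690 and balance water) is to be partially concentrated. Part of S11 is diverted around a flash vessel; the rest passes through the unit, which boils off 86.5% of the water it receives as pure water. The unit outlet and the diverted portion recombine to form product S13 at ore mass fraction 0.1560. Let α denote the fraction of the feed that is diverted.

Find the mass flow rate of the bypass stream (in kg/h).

496.3 kg/h

All 1614×0.069 = 111.37 kg/h of ore reaches S13, so S13 = 111.37/0.156 = 713.88 kg/h and vapour = 900.12 kg/h.
The evaporator receives (1−α)·1614 of feed at 0.931 water and removes 0.865 of that water:
0.865×0.931×(1−α)×1614 = 900.12
(1−α) = 900.12/1299.8 = 0.6925;  α = 0.3075.
Bypass flow = 0.3075×1614 = 496.28 kg/h.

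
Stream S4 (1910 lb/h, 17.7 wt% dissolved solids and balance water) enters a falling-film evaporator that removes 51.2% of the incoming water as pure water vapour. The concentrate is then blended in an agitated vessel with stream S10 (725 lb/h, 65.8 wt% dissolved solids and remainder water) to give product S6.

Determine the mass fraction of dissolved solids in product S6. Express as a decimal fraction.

0.445

Vapour removed = 0.512×0.823×1910 = 804.83 lb/h; concentrate = 1105.2 lb/h.
dissolved solids reaching the mixer = 338.07 (from concentrate) + 725×0.658 = 815.12 lb/h.
Product flow = 1105.2 + 725 = 1830.2 lb/h; dissolved solids fraction = 0.445.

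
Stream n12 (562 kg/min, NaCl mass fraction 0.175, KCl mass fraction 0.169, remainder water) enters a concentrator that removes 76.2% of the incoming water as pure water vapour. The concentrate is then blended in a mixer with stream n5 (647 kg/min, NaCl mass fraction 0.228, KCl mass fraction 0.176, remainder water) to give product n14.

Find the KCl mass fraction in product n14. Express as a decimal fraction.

0.225

Vapour removed = 0.762×0.656×562 = 280.93 kg/min; concentrate = 281.07 kg/min.
KCl reaching the mixer = 94.978 (from concentrate) + 647×0.176 = 208.85 kg/min.
Product flow = 281.07 + 647 = 928.07 kg/min; KCl fraction = 0.225.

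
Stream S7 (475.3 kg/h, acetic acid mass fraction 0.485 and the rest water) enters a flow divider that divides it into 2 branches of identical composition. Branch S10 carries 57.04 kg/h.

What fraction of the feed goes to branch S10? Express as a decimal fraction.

0.120

Fraction to S10 = 57.04/475.3 = 0.1200.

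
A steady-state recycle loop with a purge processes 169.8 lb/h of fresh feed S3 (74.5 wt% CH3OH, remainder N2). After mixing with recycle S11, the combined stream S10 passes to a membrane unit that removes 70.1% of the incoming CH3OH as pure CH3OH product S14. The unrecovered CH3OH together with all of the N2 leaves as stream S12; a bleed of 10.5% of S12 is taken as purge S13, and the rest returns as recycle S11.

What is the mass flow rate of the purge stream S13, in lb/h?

48.72 lb/h

N2 enters only via S3 and leaves only via the purge: 169.8×0.255 = 0.105×(N2 in S12), and the membrane unit passes all N2, so N2 in S10 = N2 in S12 = 412.37 lb/h.
CH3OH in S10: m_A = 169.8×0.745 + (1−0.105)·(1−0.701)·m_A, so m_A = 126.5/0.7324 = 172.72 lb/h.
S12 = (1−0.701)×172.72 + 412.37 = 464.02 lb/h.
Purge S13 = 0.105×464.02 = 48.722 lb/h.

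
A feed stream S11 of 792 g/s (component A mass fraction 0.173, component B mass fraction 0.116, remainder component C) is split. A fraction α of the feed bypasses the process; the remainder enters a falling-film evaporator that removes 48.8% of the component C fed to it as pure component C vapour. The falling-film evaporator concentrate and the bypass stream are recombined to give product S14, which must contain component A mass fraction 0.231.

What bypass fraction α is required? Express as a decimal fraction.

All 792×0.173 = 137.02 g/s of component A reaches S14, so S14 = 137.02/0.231 = 593.14 g/s and vapour = 198.86 g/s.
The evaporator receives (1−α)·792 of feed at 0.711 component C and removes 0.488 of that component C:
0.488×0.711×(1−α)×792 = 198.86
(1−α) = 198.86/274.8 = 0.7236;  α = 0.2764.

0.276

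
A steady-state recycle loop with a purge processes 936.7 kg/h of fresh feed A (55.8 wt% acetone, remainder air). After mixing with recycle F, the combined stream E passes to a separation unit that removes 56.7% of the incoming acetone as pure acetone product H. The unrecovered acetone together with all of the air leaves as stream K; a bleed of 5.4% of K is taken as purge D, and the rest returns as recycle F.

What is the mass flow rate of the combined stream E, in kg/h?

8552 kg/h

air enters only via A and leaves only via the purge: 936.7×0.442 = 0.054×(air in K), and the separation unit passes all air, so air in E = air in K = 7667.1 kg/h.
acetone in E: m_A = 936.7×0.558 + (1−0.054)·(1−0.567)·m_A, so m_A = 522.68/0.5904 = 885.32 kg/h.
E = 885.32 + 7667.1 = 8552.4 kg/h.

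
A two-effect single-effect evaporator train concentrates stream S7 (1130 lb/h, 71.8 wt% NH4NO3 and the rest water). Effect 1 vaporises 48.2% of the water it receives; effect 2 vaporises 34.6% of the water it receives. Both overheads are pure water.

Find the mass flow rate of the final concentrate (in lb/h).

water in feed = 1130×0.282 = 318.66 lb/h.
After stage 1: water left = (1−0.482)×318.66 = 165.07; stream total = 976.41 lb/h.
After stage 2: water left = (1−0.346)×165.07 = 107.95; final concentrate = 919.29 lb/h.

919.3 lb/h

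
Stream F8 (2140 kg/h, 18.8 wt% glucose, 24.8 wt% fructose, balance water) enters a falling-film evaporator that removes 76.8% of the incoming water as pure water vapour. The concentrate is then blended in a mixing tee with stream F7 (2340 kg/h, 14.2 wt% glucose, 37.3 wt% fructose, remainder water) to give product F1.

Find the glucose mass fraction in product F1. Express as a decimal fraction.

0.207

Vapour removed = 0.768×0.564×2140 = 926.95 kg/h; concentrate = 1213.1 kg/h.
glucose reaching the mixer = 402.32 (from concentrate) + 2340×0.142 = 734.6 kg/h.
Product flow = 1213.1 + 2340 = 3553.1 kg/h; glucose fraction = 0.207.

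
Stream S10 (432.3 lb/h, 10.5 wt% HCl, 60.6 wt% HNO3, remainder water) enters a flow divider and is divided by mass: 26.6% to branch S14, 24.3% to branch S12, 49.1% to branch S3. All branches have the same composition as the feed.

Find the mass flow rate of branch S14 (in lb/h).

Branch S14 flow = 0.266×432.3 = 114.99 lb/h.

115 lb/h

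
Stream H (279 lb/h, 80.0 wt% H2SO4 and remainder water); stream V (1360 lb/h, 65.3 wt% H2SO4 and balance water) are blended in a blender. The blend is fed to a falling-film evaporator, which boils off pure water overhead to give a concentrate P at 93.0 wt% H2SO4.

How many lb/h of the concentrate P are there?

1195 lb/h

H2SO4 entering = 279×0.800 + 1360×0.653 = 1111.3 lb/h.
All H2SO4 reports to P, so P = 1111.3/0.930 = 1194.9 lb/h.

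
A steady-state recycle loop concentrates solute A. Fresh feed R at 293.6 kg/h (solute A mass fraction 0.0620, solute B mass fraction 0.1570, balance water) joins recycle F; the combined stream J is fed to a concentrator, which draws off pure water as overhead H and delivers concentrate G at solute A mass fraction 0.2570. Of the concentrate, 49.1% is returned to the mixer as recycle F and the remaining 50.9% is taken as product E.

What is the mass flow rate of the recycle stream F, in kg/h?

Overall solute A balance (none leaves overhead): solute A in fresh feed = solute A in product, i.e. 293.6×0.062 = (1−0.491)·G·0.257.
G = 18.203/(0.257×0.509) = 139.15 kg/h.
Recycle F = 0.491×139.15 = 68.325 kg/h.

68.32 kg/h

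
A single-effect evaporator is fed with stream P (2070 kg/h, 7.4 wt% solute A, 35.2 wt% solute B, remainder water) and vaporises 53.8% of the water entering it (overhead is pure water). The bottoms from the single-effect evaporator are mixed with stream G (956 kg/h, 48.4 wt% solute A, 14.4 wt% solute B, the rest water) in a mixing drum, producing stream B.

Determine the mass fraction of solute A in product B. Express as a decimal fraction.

0.258

Vapour removed = 0.538×0.574×2070 = 639.24 kg/h; concentrate = 1430.8 kg/h.
solute A reaching the mixer = 153.18 (from concentrate) + 956×0.484 = 615.88 kg/h.
Product flow = 1430.8 + 956 = 2386.8 kg/h; solute A fraction = 0.258.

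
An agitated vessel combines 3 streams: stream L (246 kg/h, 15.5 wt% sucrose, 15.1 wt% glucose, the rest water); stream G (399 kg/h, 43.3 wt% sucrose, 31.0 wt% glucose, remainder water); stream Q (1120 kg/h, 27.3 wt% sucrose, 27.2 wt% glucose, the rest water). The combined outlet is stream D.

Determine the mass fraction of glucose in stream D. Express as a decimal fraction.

0.264

Total flow out = 246 + 399 + 1120 = 1765 kg/h.
glucose in = 246×0.151 + 399×0.310 + 1120×0.272 = 465.48 kg/h.
glucose mass fraction in D = 465.48/1765 = 0.264.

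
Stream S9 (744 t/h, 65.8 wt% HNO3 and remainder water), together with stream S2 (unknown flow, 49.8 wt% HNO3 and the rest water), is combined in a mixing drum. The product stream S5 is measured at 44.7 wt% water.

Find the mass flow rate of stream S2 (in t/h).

1420 t/h

Let S2 be the unknown flow. Total out = 744 + S2.
water balance: 254.45 + 0.502·S2 = 0.447·(744 + S2)
(0.502 − 0.447)·S2 = 0.447×744 − 254.45 = 78.12
S2 = 78.12 / 0.055 = 1420.4 t/h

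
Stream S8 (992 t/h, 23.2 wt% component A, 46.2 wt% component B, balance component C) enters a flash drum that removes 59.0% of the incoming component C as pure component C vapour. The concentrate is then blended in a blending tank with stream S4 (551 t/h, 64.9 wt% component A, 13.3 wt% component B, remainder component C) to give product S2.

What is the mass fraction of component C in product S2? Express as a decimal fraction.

Vapour removed = 0.590×0.306×992 = 179.1 t/h; concentrate = 812.9 t/h.
component C reaching the mixer = 124.46 (from concentrate) + 551×0.218 = 244.57 t/h.
Product flow = 812.9 + 551 = 1363.9 t/h; component C fraction = 0.179.

0.179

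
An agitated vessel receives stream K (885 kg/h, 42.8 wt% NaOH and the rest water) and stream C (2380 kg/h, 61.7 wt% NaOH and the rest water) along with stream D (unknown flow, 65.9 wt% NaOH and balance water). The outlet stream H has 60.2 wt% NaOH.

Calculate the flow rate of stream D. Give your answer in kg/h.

2075 kg/h

Let D be the unknown flow. Total out = 3265 + D.
NaOH balance: 1847.2 + 0.659·D = 0.602·(3265 + D)
(0.659 − 0.602)·D = 0.602×3265 − 1847.2 = 118.29
D = 118.29 / 0.057 = 2075.3 kg/h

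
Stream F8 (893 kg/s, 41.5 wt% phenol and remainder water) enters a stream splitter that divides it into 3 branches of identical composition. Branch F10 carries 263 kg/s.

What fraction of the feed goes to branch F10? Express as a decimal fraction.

0.295

Fraction to F10 = 263/893 = 0.2945.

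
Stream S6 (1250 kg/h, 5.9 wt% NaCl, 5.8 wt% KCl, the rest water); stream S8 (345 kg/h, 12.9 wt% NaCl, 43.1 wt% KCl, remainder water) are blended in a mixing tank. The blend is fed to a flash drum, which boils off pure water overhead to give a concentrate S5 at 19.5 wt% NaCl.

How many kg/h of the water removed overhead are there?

NaCl entering = 1250×0.059 + 345×0.129 = 118.25 kg/h.
All NaCl reports to S5, so S5 = 118.25/0.195 = 606.44 kg/h.
Total feed = 1595 kg/h; overhead = 1595 − 606.44 = 988.56 kg/h.

988.6 kg/h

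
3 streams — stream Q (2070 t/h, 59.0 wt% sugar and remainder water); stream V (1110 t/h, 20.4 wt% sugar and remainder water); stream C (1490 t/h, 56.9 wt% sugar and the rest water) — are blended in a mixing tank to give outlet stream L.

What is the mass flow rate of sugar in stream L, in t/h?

2296 t/h

sugar out = sugar in = 2070×0.590 + 1110×0.204 + 1490×0.569 = 2295.5 t/h.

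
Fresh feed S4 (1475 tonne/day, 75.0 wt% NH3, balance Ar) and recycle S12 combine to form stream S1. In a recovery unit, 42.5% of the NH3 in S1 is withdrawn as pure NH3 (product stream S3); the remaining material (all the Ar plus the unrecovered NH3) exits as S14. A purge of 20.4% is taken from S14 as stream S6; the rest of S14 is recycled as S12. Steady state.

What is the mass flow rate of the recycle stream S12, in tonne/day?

Ar enters only via S4 and leaves only via the purge: 1475×0.250 = 0.204×(Ar in S14), and the recovery unit passes all Ar, so Ar in S1 = Ar in S14 = 1807.6 tonne/day.
NH3 in S1: m_A = 1475×0.750 + (1−0.204)·(1−0.425)·m_A, so m_A = 1106.2/0.5423 = 2039.9 tonne/day.
S14 = (1−0.425)×2039.9 + 1807.6 = 2980.6 tonne/day.
Recycle S12 = (1−0.204)×2980.6 = 2372.5 tonne/day.

2373 tonne/day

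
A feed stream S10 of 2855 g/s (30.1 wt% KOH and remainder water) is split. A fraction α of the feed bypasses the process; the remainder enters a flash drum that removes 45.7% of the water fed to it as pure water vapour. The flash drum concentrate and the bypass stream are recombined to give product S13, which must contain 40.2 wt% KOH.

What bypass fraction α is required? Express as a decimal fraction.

0.213

All 2855×0.301 = 859.36 g/s of KOH reaches S13, so S13 = 859.36/0.402 = 2137.7 g/s and vapour = 717.3 g/s.
The evaporator receives (1−α)·2855 of feed at 0.699 water and removes 0.457 of that water:
0.457×0.699×(1−α)×2855 = 717.3
(1−α) = 717.3/912.01 = 0.7865;  α = 0.2135.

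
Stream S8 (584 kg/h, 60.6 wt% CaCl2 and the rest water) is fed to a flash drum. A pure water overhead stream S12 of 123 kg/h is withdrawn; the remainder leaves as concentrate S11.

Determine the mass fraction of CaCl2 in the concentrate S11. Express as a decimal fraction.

0.7677

CaCl2 is not removed: 584×0.606 = 353.9 kg/h of CaCl2 enters S11.
Concentrate = 584 − 123 = 461 kg/h.
Mass fraction = 353.9/461 = 0.7677.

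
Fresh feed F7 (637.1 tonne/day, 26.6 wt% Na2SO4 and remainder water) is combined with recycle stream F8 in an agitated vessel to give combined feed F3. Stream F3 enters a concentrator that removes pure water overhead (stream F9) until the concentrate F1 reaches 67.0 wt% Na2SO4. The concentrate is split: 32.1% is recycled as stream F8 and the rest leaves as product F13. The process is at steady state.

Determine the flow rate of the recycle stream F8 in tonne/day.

Overall Na2SO4 balance (none leaves overhead): Na2SO4 in fresh feed = Na2SO4 in product, i.e. 637.1×0.266 = (1−0.321)·F1·0.670.
F1 = 169.47/(0.670×0.679) = 372.52 tonne/day.
Recycle F8 = 0.321×372.52 = 119.58 tonne/day.

119.6 tonne/day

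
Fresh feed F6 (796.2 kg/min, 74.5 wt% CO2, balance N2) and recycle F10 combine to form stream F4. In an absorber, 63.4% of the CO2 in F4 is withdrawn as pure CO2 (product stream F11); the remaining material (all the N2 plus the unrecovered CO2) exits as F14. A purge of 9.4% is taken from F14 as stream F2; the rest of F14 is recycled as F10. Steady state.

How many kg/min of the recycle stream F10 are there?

2251 kg/min

N2 enters only via F6 and leaves only via the purge: 796.2×0.255 = 0.094×(N2 in F14), and the absorber passes all N2, so N2 in F4 = N2 in F14 = 2159.9 kg/min.
CO2 in F4: m_A = 796.2×0.745 + (1−0.094)·(1−0.634)·m_A, so m_A = 593.17/0.6684 = 887.44 kg/min.
F14 = (1−0.634)×887.44 + 2159.9 = 2484.7 kg/min.
Recycle F10 = (1−0.094)×2484.7 = 2251.1 kg/min.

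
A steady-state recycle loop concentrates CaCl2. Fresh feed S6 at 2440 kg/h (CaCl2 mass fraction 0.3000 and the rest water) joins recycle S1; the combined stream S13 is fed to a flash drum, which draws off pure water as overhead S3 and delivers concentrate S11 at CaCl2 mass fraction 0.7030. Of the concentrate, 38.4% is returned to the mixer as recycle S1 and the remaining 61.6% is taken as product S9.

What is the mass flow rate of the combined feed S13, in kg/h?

Overall CaCl2 balance (none leaves overhead): CaCl2 in fresh feed = CaCl2 in product, i.e. 2440×0.300 = (1−0.384)·S11·0.703.
S11 = 732/(0.703×0.616) = 1690.3 kg/h.
Recycle S1 = 0.384×1690.3 = 649.09 kg/h.
Combined feed S13 = 2440 + 649.09 = 3089.1 kg/h.

3089 kg/h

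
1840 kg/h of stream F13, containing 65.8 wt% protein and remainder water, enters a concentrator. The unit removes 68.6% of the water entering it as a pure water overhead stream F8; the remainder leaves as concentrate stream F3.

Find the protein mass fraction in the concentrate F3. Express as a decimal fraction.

protein is not removed: 1840×0.658 = 1210.7 kg/h of protein enters F3.
water entering = 1840×0.342 = 629.28 kg/h; overhead removed = 0.686×629.28 = 431.69 kg/h.
Concentrate = 1840 − 431.69 = 1408.3 kg/h.
Mass fraction = 1210.7/1408.3 = 0.8597.

0.8597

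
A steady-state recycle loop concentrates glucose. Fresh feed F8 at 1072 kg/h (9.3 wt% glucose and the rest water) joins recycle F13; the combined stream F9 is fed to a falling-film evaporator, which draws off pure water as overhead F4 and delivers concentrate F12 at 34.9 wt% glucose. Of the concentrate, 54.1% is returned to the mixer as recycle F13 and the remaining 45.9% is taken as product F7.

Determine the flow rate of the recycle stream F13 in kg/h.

336.7 kg/h

Overall glucose balance (none leaves overhead): glucose in fresh feed = glucose in product, i.e. 1072×0.093 = (1−0.541)·F12·0.349.
F12 = 99.696/(0.349×0.459) = 622.36 kg/h.
Recycle F13 = 0.541×622.36 = 336.7 kg/h.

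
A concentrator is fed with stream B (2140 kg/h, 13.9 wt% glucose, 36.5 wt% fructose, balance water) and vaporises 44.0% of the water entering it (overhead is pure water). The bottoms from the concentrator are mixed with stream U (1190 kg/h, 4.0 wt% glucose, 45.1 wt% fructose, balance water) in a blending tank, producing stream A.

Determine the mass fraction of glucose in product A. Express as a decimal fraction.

Vapour removed = 0.440×0.496×2140 = 467.03 kg/h; concentrate = 1673 kg/h.
glucose reaching the mixer = 297.46 (from concentrate) + 1190×0.040 = 345.06 kg/h.
Product flow = 1673 + 1190 = 2863 kg/h; glucose fraction = 0.121.

0.121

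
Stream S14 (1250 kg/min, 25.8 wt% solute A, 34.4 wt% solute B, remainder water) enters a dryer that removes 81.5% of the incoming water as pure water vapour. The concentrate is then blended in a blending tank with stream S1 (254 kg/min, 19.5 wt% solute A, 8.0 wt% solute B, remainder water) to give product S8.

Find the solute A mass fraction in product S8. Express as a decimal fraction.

Vapour removed = 0.815×0.398×1250 = 405.46 kg/min; concentrate = 844.54 kg/min.
solute A reaching the mixer = 322.5 (from concentrate) + 254×0.195 = 372.03 kg/min.
Product flow = 844.54 + 254 = 1098.5 kg/min; solute A fraction = 0.339.

0.339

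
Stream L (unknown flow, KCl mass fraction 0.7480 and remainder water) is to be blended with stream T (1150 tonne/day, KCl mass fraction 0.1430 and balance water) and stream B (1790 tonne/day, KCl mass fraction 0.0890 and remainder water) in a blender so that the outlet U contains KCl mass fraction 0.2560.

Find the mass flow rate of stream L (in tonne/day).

Let L be the unknown flow. Total out = 2940 + L.
KCl balance: 323.76 + 0.748·L = 0.256·(2940 + L)
(0.748 − 0.256)·L = 0.256×2940 − 323.76 = 428.88
L = 428.88 / 0.492 = 871.71 tonne/day

871.7 tonne/day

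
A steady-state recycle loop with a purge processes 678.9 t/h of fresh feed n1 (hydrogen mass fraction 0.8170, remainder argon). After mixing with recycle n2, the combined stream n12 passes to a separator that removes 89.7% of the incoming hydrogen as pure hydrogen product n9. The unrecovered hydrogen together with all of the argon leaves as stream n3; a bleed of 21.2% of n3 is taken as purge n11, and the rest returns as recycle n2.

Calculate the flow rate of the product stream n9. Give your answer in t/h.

hydrogen in n12: m_A = 678.9×0.817 + (1−0.212)·(1−0.897)·m_A, so m_A = 554.66/0.9188 = 603.66 t/h.
Product n9 = 0.897×603.66 = 541.48 t/h.

541.5 t/h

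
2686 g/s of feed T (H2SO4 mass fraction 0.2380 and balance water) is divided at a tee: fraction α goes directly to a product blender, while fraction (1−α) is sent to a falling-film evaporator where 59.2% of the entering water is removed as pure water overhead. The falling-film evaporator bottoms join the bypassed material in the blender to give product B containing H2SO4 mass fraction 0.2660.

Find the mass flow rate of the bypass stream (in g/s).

All 2686×0.238 = 639.27 g/s of H2SO4 reaches B, so B = 639.27/0.266 = 2403.3 g/s and vapour = 282.74 g/s.
The evaporator receives (1−α)·2686 of feed at 0.762 water and removes 0.592 of that water:
0.592×0.762×(1−α)×2686 = 282.74
(1−α) = 282.74/1211.7 = 0.2333;  α = 0.7667.
Bypass flow = 0.7667×2686 = 2059.2 g/s.

2059 g/s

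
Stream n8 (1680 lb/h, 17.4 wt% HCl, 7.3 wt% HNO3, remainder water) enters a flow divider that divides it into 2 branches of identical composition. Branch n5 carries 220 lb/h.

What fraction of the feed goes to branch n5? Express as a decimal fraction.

0.131

Fraction to n5 = 220/1680 = 0.1310.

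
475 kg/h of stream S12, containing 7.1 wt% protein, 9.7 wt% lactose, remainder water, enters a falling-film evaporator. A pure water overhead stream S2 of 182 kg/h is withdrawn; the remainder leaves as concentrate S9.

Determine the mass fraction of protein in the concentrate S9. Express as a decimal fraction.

0.115

protein is not removed: 475×0.071 = 33.725 kg/h of protein enters S9.
Concentrate = 475 − 182 = 293 kg/h.
Mass fraction = 33.725/293 = 0.115.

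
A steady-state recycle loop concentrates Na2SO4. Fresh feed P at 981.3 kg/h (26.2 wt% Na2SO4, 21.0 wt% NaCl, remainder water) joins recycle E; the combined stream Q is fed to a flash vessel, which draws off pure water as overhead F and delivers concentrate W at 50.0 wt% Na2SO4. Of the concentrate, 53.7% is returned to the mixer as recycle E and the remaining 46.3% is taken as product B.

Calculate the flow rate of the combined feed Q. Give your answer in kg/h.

Overall Na2SO4 balance (none leaves overhead): Na2SO4 in fresh feed = Na2SO4 in product, i.e. 981.3×0.262 = (1−0.537)·W·0.500.
W = 257.1/(0.500×0.463) = 1110.6 kg/h.
Recycle E = 0.537×1110.6 = 596.38 kg/h.
Combined feed Q = 981.3 + 596.38 = 1577.7 kg/h.

1578 kg/h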